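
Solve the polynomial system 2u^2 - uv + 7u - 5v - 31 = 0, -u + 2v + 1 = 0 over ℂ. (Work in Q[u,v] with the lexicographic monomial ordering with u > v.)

Compute a lex Gröbner basis by Buchberger's algorithm.
f_1 = 2u^2 - uv + 7u - 5v - 31, LT = u^2.
f_2 = -u + 2v + 1, LT = u.

S(f_1,f_2): lcm = u^2. S = 3/2uv + 9/2u - 5/2v - 31/2.
  leading term uv: subtract (-3/2v)·f_2 from 3/2uv + 9/2u - 5/2v - 31/2 → 9/2u + 3v^2 - v - 31/2
  leading term u: subtract (-9/2)·f_2 from 9/2u + 3v^2 - v - 31/2 → 3v^2 + 8v - 11
  leading term v^2: no divisor's leading term divides it; move 3v^2 to the remainder.
  leading term v: no divisor's leading term divides it; move 8v to the remainder.
  leading term 1: no divisor's leading term divides it; move -11 to the remainder.
  remainder 3v^2 + 8v - 11 ≠ 0; add h_3 = 3v^2 + 8v - 11 to the basis.

The other S-polynomials (S(f_1,h_3), S(f_2,h_3)) all reduce to 0 modulo the current basis, so we have a Gröbner basis.
Inter-reduce: drop elements whose leading term is divisible by another's, tail-reduce, and make monic.
Reduced Gröbner basis: {u - 2v - 1, v^2 + 8/3v - 11/3}.

From the last basis element, v^2 + 8/3v - 11/3 = 0, so v takes values in {-11/3, 1}. Each choice, substituted upward through the basis, yields the corresponding point(s) of the solution set.
  v = -11/3: the earlier basis element becomes u + 19/3 = 0, giving u = -19/3 — point (-19/3, -11/3).
  v = 1: the earlier basis element becomes u - 3 = 0, giving u = 3 — point (3, 1).

{(-19/3, -11/3), (3, 1)}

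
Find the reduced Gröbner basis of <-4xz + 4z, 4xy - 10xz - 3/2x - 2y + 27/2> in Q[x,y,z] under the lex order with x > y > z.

Buchberger's algorithm terminates because the ascending chain of leading-term ideals stabilizes.

f_1 = -4xz + 4z, LT = xz.
f_2 = 4xy - 10xz - 3/2x - 2y + 27/2, LT = xy.

S(f_1,f_2): lcm = xyz. S = 5/2xz^2 + 3/8xz - 1/2yz - 27/8z.
  leading term xz^2: subtract (-5/8z)·f_1 from 5/2xz^2 + 3/8xz - 1/2yz - 27/8z → 3/8xz - 1/2yz + 5/2z^2 - 27/8z
  leading term xz: subtract (-3/32)·f_1 from 3/8xz - 1/2yz + 5/2z^2 - 27/8z → -1/2yz + 5/2z^2 - 3z
  leading term yz: no divisor's leading term divides it; move -1/2yz to the remainder.
  leading term z^2: no divisor's leading term divides it; move 5/2z^2 to the remainder.
  leading term z: no divisor's leading term divides it; move -3z to the remainder.
  remainder -1/2yz + 5/2z^2 - 3z ≠ 0; add g_3 = -1/2yz + 5/2z^2 - 3z to the basis.

The other S-polynomials (S(f_1,g_3), S(f_2,g_3)) all reduce to 0 modulo the current basis, so we have a Gröbner basis.

G = {xy - 3/8x - 1/2y - 5/2z + 27/8, xz - z, yz - 5z^2 + 6z}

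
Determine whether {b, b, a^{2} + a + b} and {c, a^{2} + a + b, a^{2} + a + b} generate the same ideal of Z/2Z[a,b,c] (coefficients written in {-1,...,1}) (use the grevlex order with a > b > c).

No, the ideals differ.

For a fixed monomial order, each ideal has a unique reduced Gröbner basis; comparing bases decides equality.
Buchberger on the first generating set:
f_1 = b, LT = b.
f_2 = b, LT = b.
f_3 = a^{2} + a + b, LT = a^{2}.

The S-polynomials (S(f_1,f_2), S(f_1,f_3), S(f_2,f_3)) all reduce to 0 modulo the current basis, so we have a Gröbner basis.
Inter-reduce: drop elements whose leading term is divisible by another's, tail-reduce, and make monic.
Reduced Gröbner basis: {a^{2} + a, b}.

Buchberger on the second generating set:
h_1 = c, LT = c.
h_2 = a^{2} + a + b, LT = a^{2}.
h_3 = a^{2} + a + b, LT = a^{2}.

The S-polynomials (S(h_1,h_2), S(h_1,h_3), S(h_2,h_3)) all reduce to 0 modulo the current basis, so we have a Gröbner basis.
Inter-reduce: drop elements whose leading term is divisible by another's, tail-reduce, and make monic.
Reduced Gröbner basis: {a^{2} + a + b, c}.

Since the reduced bases disagree, the two ideals are not the same.
The choice of monomial ordering does not affect the verdict — as long as both bases are computed under the same ordering, their equality decides ideal equality.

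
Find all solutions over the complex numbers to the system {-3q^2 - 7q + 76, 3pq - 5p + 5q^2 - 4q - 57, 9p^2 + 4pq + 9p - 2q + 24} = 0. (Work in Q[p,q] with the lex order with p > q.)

Compute a lex Gröbner basis by Buchberger's algorithm.
f_1 = -3q^2 - 7q + 76, LT = q^2.
f_2 = 3pq - 5p + 5q^2 - 4q - 57, LT = pq.
f_3 = 9p^2 + 4pq + 9p - 2q + 24, LT = p^2.

S(f_1,f_2): lcm = pq^2. S = 4pq - 76/3p - 5/3q^3 + 4/3q^2 + 19q.
  reduce S modulo (f_1, f_2, f_3):
  remainder -56/3p - 392/27q + 1064/27 ≠ 0; add h_4 = -56/3p - 392/27q + 1064/27 to the basis.

S(f_2,f_3): lcm = p^2q. S = -5/3p^2 + 11/9pq^2 - 7/3pq - 19p + 2/9q^2 - 8/3q.
  reduce S modulo (f_1, f_2, f_3, h_4):
  remainder -2560/81q + 10240/81 ≠ 0; add h_5 = -2560/81q + 10240/81 to the basis.

The other S-polynomials (S(f_1,f_3), S(f_1,h_4), S(f_2,h_4), S(f_3,h_4), S(f_1,h_5), S(f_2,h_5), S(f_3,h_5), S(h_4,h_5)) all reduce to 0 modulo the current basis, so we have a Gröbner basis.
Inter-reduce: drop elements whose leading term is divisible by another's, tail-reduce, and make monic.
Reduced Gröbner basis: {p + 1, q - 4}.

A lex Gröbner basis eliminates variables successively. Here q - 4 depends only on q, with roots {4}; lifting each root through the earlier basis elements recovers the full solutions.
  q = 4: the earlier basis element becomes p + 1 = 0, giving p = -1 — point (-1, 4).

{(-1, 4)}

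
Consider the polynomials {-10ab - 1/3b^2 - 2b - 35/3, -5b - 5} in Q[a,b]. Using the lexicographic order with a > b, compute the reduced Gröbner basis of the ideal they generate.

f_1 = -10ab - 1/3b^2 - 2b - 35/3, LT = ab.
f_2 = -5b - 5, LT = b.

S(f_1,f_2): lcm = ab. S = -a + 1/30b^2 + 1/5b + 7/6.
  leading term a: no divisor's leading term divides it; move -a to the remainder.
  leading term b^2: subtract (-1/150b)·f_2 from 1/30b^2 + 1/5b + 7/6 → 1/6b + 7/6
  leading term b: subtract (-1/30)·f_2 from 1/6b + 7/6 → 1
  leading term 1: no divisor's leading term divides it; move 1 to the remainder.
  remainder -a + 1 ≠ 0; add g_3 = -a + 1 to the basis.

The other S-polynomials (S(f_1,g_3), S(f_2,g_3)) all reduce to 0 modulo the current basis, so we have a Gröbner basis.
Inter-reduce: drop elements whose leading term is divisible by another's, tail-reduce, and make monic.

G = {a - 1, b + 1}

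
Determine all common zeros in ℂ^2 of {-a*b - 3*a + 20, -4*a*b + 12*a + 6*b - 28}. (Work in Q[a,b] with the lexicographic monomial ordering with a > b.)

{(4, 2), (5/4, 13)}

Compute a lex Gröbner basis by Buchberger's algorithm.
f_1 = -a*b - 3*a + 20, LT = a*b.
f_2 = -4*a*b + 12*a + 6*b - 28, LT = a*b.

S(f_1,f_2): lcm = a*b. S = 6*a + 3/2*b - 27.
  reduce S modulo (f_1, f_2):
  remainder 6*a + 3/2*b - 27 ≠ 0; add h_3 = 6*a + 3/2*b - 27 to the basis.

S(f_1,h_3): lcm = a*b. S = 3*a - 1/4*b**2 + 9/2*b - 20.
  reduce S modulo (f_1, f_2, h_3):
  remainder -1/4*b**2 + 15/4*b - 13/2 ≠ 0; add h_4 = -1/4*b**2 + 15/4*b - 13/2 to the basis.

The other S-polynomials (S(f_2,h_3), S(f_1,h_4), S(f_2,h_4), S(h_3,h_4)) all reduce to 0 modulo the current basis, so we have a Gröbner basis.
Inter-reduce: drop elements whose leading term is divisible by another's, tail-reduce, and make monic.
Reduced Gröbner basis: {a + 1/4*b - 9/2, b**2 - 15*b + 26}.

Elimination: the polynomial b**2 - 15*b + 26 lies in the elimination ideal for b, so b ∈ {2, 13}. For each such b, the remaining basis elements (now univariate) give the rest of the solution.
  b = 2: the earlier basis element becomes a - 4 = 0, giving a = 4 — point (4, 2).
  b = 13: the earlier basis element becomes a - 5/4 = 0, giving a = 5/4 — point (5/4, 13).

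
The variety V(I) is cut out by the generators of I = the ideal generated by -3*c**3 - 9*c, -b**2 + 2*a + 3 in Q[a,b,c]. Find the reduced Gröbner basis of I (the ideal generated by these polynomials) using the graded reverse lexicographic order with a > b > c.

G = {c**3 + 3*c, b**2 - 2*a - 3}

f_1 = -3*c**3 - 9*c, LT = c**3.
f_2 = -b**2 + 2*a + 3, LT = b**2.

The S-polynomials (S(f_1,f_2)) all reduce to 0 modulo the current basis, so we have a Gröbner basis.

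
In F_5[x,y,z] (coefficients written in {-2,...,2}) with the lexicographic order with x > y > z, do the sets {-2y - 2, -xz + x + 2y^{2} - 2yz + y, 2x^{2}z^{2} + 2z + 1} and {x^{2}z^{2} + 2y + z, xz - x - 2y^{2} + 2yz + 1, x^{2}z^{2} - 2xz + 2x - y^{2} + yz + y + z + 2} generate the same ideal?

For a fixed monomial order, each ideal has a unique reduced Gröbner basis; comparing bases decides equality.
Buchberger on the first generating set:
f_1 = -2y - 2, LT = y.
f_2 = -xz + x + 2y^{2} - 2yz + y, LT = xz.
f_3 = 2x^{2}z^{2} + 2z + 1, LT = x^{2}z^{2}.

S(f_2,f_3): lcm = x^{2}z^{2}. S = -x^{2}z - 2xy^{2}z + 2xyz^{2} - xyz - z + 2.
  reduce S modulo (f_1, f_2, f_3):
  remainder -x^{2} - x + z^{2} + 2z + 2 ≠ 0; add g_4 = -x^{2} - x + z^{2} + 2z + 2 to the basis.

S(f_2,g_4): lcm = x^{2}z. S = -x^{2} - 2xy^{2} + 2xyz - xy - xz + z^{3} + 2z^{2} + 2z.
  reduce S modulo (f_1, f_2, f_3, g_4):
  remainder 2x + z^{3} + z^{2} - z ≠ 0; add g_5 = 2x + z^{3} + z^{2} - z to the basis.

S(f_3,g_4): lcm = x^{2}z^{2}. S = -xz^{2} + z^{4} + 2z^{3} + 2z^{2} + z - 2.
  reduce S modulo (f_1, f_2, f_3, g_4, g_5):
  remainder z^{4} - 2z^{2} + 2 ≠ 0; add g_6 = z^{4} - 2z^{2} + 2 to the basis.

The other S-polynomials (S(f_1,f_2), S(f_1,f_3), S(f_1,g_4), S(f_1,g_5), S(f_2,g_5), S(f_3,g_5), S(g_4,g_5), S(f_1,g_6), S(f_2,g_6), S(f_3,g_6), S(g_4,g_6), S(g_5,g_6)) all reduce to 0 modulo the current basis, so we have a Gröbner basis.
Inter-reduce: drop elements whose leading term is divisible by another's, tail-reduce, and make monic.
Reduced Gröbner basis: {x - 2z^{3} - 2z^{2} + 2z, y + 1, z^{4} - 2z^{2} + 2}.

Buchberger on the second generating set:
h_1 = x^{2}z^{2} + 2y + z, LT = x^{2}z^{2}.
h_2 = xz - x - 2y^{2} + 2yz + 1, LT = xz.
h_3 = x^{2}z^{2} - 2xz + 2x - y^{2} + yz + y + z + 2, LT = x^{2}z^{2}.

S(h_1,h_2): lcm = x^{2}z^{2}. S = x^{2}z + 2xy^{2}z - 2xyz^{2} - xz + 2y + z.
  reduce S modulo (h_1, h_2, h_3):
  remainder x^{2} - xy^{2} + xy - 2x - y^{4} + 2y^{3}z + 2y^{3} - y^{2}z^{2} - 2y^{2}z + y^{2} - yz + y + z + 1 ≠ 0; add k_4 = x^{2} - xy^{2} + xy - 2x - y^{4} + 2y^{3}z + 2y^{3} - y^{2}z^{2} - 2y^{2}z + y^{2} - yz + y + z + 1 to the basis.

S(h_1,h_3): lcm = x^{2}z^{2}. S = 2xz - 2x + y^{2} - yz + y - 2.
  reduce S modulo (h_1, h_2, h_3, k_4):
  remainder y + 1 ≠ 0; add k_5 = y + 1 to the basis.

S(h_1,k_4): lcm = x^{2}z^{2}. S = xy^{2}z^{2} - xyz^{2} + 2xz^{2} + y^{4}z^{2} - 2y^{3}z^{3} - 2y^{3}z^{2} + y^{2}z^{4} + 2y^{2}z^{3} - y^{2}z^{2} + yz^{3} - yz^{2} + 2y - z^{3} - z^{2} + z.
  reduce S modulo (h_1, h_2, h_3, k_4, k_5):
  remainder -x + z^{4} + 2z^{3} - 2z + 2 ≠ 0; add k_6 = -x + z^{4} + 2z^{3} - 2z + 2 to the basis.

S(h_2,k_4): lcm = x^{2}z. S = -x^{2} + xy^{2}z - 2xy^{2} + xyz + 2xz + x + y^{4}z - 2y^{3}z^{2} - 2y^{3}z + y^{2}z^{3} + 2y^{2}z^{2} - y^{2}z + yz^{2} - yz - z^{2} - z.
  reduce S modulo (h_1, h_2, h_3, k_4, k_5, k_6):
  remainder 2z^{4} + z^{2} - 1 ≠ 0; add k_7 = 2z^{4} + z^{2} - 1 to the basis.

The other S-polynomials (S(h_2,h_3), S(h_3,k_4), S(h_1,k_5), S(h_2,k_5), S(h_3,k_5), S(k_4,k_5), S(h_1,k_6), S(h_2,k_6), S(h_3,k_6), S(k_4,k_6), S(k_5,k_6), S(h_1,k_7), S(h_2,k_7), S(h_3,k_7), S(k_4,k_7), S(k_5,k_7), S(k_6,k_7)) all reduce to 0 modulo the current basis, so we have a Gröbner basis.
Inter-reduce: drop elements whose leading term is divisible by another's, tail-reduce, and make monic.
Reduced Gröbner basis: {x - 2z^{3} - 2z^{2} + 2z, y + 1, z^{4} - 2z^{2} + 2}.

Same reduced basis, so the two generating sets span the same ideal.

Yes, the ideals are equal.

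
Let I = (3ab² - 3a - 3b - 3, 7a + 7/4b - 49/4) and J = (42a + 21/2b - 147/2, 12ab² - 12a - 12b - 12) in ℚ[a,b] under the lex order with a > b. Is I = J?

Two ideals are equal iff their reduced Gröbner bases coincide (the reduced basis is unique for a fixed ordering).
Buchberger on the first generating set:
f_1 = 3ab² - 3a - 3b - 3, LT = ab².
f_2 = 7a + 7/4b - 49/4, LT = a.

S(f_1,f_2): lcm = ab². S = -a - ¼b³ + 7/4b² - b - 1.
  leading term a: subtract (-1/7)·f_2 from -a - ¼b³ + 7/4b² - b - 1 → -¼b³ + 7/4b² - ¾b - 11/4
  leading term b³: no divisor's leading term divides it; move -¼b³ to the remainder.
  leading term b²: no divisor's leading term divides it; move 7/4b² to the remainder.
  leading term b: no divisor's leading term divides it; move -¾b to the remainder.
  leading term 1: no divisor's leading term divides it; move -11/4 to the remainder.
  remainder -¼b³ + 7/4b² - ¾b - 11/4 ≠ 0; add g_3 = -¼b³ + 7/4b² - ¾b - 11/4 to the basis.

The other S-polynomials (S(f_1,g_3), S(f_2,g_3)) all reduce to 0 modulo the current basis, so we have a Gröbner basis.
Inter-reduce: drop elements whose leading term is divisible by another's, tail-reduce, and make monic.
Reduced Gröbner basis: {a + ¼b - 7/4, b³ - 7b² + 3b + 11}.

Buchberger on the second generating set:
h_1 = 42a + 21/2b - 147/2, LT = a.
h_2 = 12ab² - 12a - 12b - 12, LT = ab².

S(h_1,h_2): lcm = ab². S = a + ¼b³ - 7/4b² + b + 1.
  leading term a: subtract (1/42)·h_1 from a + ¼b³ - 7/4b² + b + 1 → ¼b³ - 7/4b² + ¾b + 11/4
  leading term b³: no divisor's leading term divides it; move ¼b³ to the remainder.
  leading term b²: no divisor's leading term divides it; move -7/4b² to the remainder.
  leading term b: no divisor's leading term divides it; move ¾b to the remainder.
  leading term 1: no divisor's leading term divides it; move 11/4 to the remainder.
  remainder ¼b³ - 7/4b² + ¾b + 11/4 ≠ 0; add k_3 = ¼b³ - 7/4b² + ¾b + 11/4 to the basis.

The other S-polynomials (S(h_1,k_3), S(h_2,k_3)) all reduce to 0 modulo the current basis, so we have a Gröbner basis.
Inter-reduce: drop elements whose leading term is divisible by another's, tail-reduce, and make monic.
Reduced Gröbner basis: {a + ¼b - 7/4, b³ - 7b² + 3b + 11}.

These coincide, so the ideals are equal.

Yes, the ideals are equal.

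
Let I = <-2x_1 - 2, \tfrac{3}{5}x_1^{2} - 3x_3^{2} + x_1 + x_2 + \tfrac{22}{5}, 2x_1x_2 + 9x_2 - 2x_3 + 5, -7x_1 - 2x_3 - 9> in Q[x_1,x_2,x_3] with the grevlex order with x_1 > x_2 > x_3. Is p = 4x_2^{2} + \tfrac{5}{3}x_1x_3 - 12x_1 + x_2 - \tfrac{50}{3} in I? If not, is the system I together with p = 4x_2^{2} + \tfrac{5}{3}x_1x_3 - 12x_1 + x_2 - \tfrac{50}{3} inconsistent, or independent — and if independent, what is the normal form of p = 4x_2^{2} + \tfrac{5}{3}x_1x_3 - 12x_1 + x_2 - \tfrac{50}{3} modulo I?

First compute the reduced Gröbner basis of I by Buchberger's algorithm.
f_1 = -2x_1 - 2, LT = x_1.
f_2 = \tfrac{3}{5}x_1^{2} - 3x_3^{2} + x_1 + x_2 + \tfrac{22}{5}, LT = x_1^{2}.
f_3 = 2x_1x_2 + 9x_2 - 2x_3 + 5, LT = x_1x_2.
f_4 = -7x_1 - 2x_3 - 9, LT = x_1.

S(f_1,f_2): lcm = x_1^{2}. S = 5x_3^{2} - \tfrac{2}{3}x_1 - \tfrac{5}{3}x_2 - \tfrac{22}{3}.
  leading term x_3^{2}: no divisor's leading term divides it; move 5x_3^{2} to the remainder.
  leading term x_1: subtract (\tfrac{1}{3})·f_1 from -\tfrac{2}{3}x_1 - \tfrac{5}{3}x_2 - \tfrac{22}{3} → -\tfrac{5}{3}x_2 - \tfrac{20}{3}
  leading term x_2: no divisor's leading term divides it; move -\tfrac{5}{3}x_2 to the remainder.
  leading term 1: no divisor's leading term divides it; move -\tfrac{20}{3} to the remainder.
  remainder 5x_3^{2} - \tfrac{5}{3}x_2 - \tfrac{20}{3} ≠ 0; add h_5 = 5x_3^{2} - \tfrac{5}{3}x_2 - \tfrac{20}{3} to the basis.

S(f_1,f_3): lcm = x_1x_2. S = -\tfrac{7}{2}x_2 + x_3 - \tfrac{5}{2}.
  leading term x_2: no divisor's leading term divides it; move -\tfrac{7}{2}x_2 to the remainder.
  leading term x_3: no divisor's leading term divides it; move x_3 to the remainder.
  leading term 1: no divisor's leading term divides it; move -\tfrac{5}{2} to the remainder.
  remainder -\tfrac{7}{2}x_2 + x_3 - \tfrac{5}{2} ≠ 0; add h_6 = -\tfrac{7}{2}x_2 + x_3 - \tfrac{5}{2} to the basis.

S(f_1,f_4): lcm = x_1. S = -\tfrac{2}{7}x_3 - \tfrac{2}{7}.
  leading term x_3: no divisor's leading term divides it; move -\tfrac{2}{7}x_3 to the remainder.
  leading term 1: no divisor's leading term divides it; move -\tfrac{2}{7} to the remainder.
  remainder -\tfrac{2}{7}x_3 - \tfrac{2}{7} ≠ 0; add h_7 = -\tfrac{2}{7}x_3 - \tfrac{2}{7} to the basis.

The other S-polynomials (S(f_2,f_3), S(f_2,f_4), S(f_3,f_4), S(f_1,h_5), S(f_2,h_5), S(f_3,h_5), S(f_4,h_5), S(f_1,h_6), S(f_2,h_6), S(f_3,h_6), S(f_4,h_6), S(h_5,h_6), S(f_1,h_7), S(f_2,h_7), S(f_3,h_7), S(f_4,h_7), S(h_5,h_7), S(h_6,h_7)) all reduce to 0 modulo the current basis, so we have a Gröbner basis.
Inter-reduce: drop elements whose leading term is divisible by another's, tail-reduce, and make monic.
Reduced Gröbner basis: {x_1 + 1, x_2 + 1, x_3 + 1}.
Label its elements g_1 = x_1 + 1, g_2 = x_2 + 1, g_3 = x_3 + 1.

Reduce p = 4x_2^{2} + \tfrac{5}{3}x_1x_3 - 12x_1 + x_2 - \tfrac{50}{3} modulo G:
  leading term x_2^{2}: subtract (4x_2)·g_2 from 4x_2^{2} + \tfrac{5}{3}x_1x_3 - 12x_1 + x_2 - \tfrac{50}{3} → \tfrac{5}{3}x_1x_3 - 12x_1 - 3x_2 - \tfrac{50}{3}
  leading term x_1x_3: subtract (\tfrac{5}{3}x_3)·g_1 from \tfrac{5}{3}x_1x_3 - 12x_1 - 3x_2 - \tfrac{50}{3} → -12x_1 - 3x_2 - \tfrac{5}{3}x_3 - \tfrac{50}{3}
  leading term x_1: subtract (-12)·g_1 from -12x_1 - 3x_2 - \tfrac{5}{3}x_3 - \tfrac{50}{3} → -3x_2 - \tfrac{5}{3}x_3 - \tfrac{14}{3}
  leading term x_2: subtract (-3)·g_2 from -3x_2 - \tfrac{5}{3}x_3 - \tfrac{14}{3} → -\tfrac{5}{3}x_3 - \tfrac{5}{3}
  leading term x_3: subtract (-\tfrac{5}{3})·g_3 from -\tfrac{5}{3}x_3 - \tfrac{5}{3} → 0
  normal form = 0.
Since the normal form is 0, p ∈ I.

4x_2^{2} + \tfrac{5}{3}x_1x_3 - 12x_1 + x_2 - \tfrac{50}{3} lies in I (it reduces to 0).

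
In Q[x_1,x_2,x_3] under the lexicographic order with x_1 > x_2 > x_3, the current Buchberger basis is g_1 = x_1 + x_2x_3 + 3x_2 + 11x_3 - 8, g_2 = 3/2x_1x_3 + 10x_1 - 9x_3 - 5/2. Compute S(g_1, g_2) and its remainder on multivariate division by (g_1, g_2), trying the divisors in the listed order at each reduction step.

lcm(LM(g_1), LM(g_2)) = x_1x_3.
S = (lcm/LT(g_1))·g_1 − (lcm/LT(g_2))·g_2 = -20/3x_1 + x_2x_3^2 + 3x_2x_3 + 11x_3^2 - 2x_3 + 5/3.
Reduce S modulo (g_1, g_2) in that order:
  leading term x_1: subtract (-20/3)·g_1 from -20/3x_1 + x_2x_3^2 + 3x_2x_3 + 11x_3^2 - 2x_3 + 5/3 → x_2x_3^2 + 29/3x_2x_3 + 20x_2 + 11x_3^2 + 214/3x_3 - 155/3
  leading term x_2x_3^2: no divisor's leading term divides it; move x_2x_3^2 to the remainder.
  leading term x_2x_3: no divisor's leading term divides it; move 29/3x_2x_3 to the remainder.
  leading term x_2: no divisor's leading term divides it; move 20x_2 to the remainder.
  leading term x_3^2: no divisor's leading term divides it; move 11x_3^2 to the remainder.
  leading term x_3: no divisor's leading term divides it; move 214/3x_3 to the remainder.
  leading term 1: no divisor's leading term divides it; move -155/3 to the remainder.
The remainder x_2x_3^2 + 29/3x_2x_3 + 20x_2 + 11x_3^2 + 214/3x_3 - 155/3 is nonzero, so it would be added as the next basis element.
This is the inner loop of Buchberger's algorithm — each nonzero remainder becomes a new basis element.

S(g_1, g_2) = -20/3x_1 + x_2x_3^2 + 3x_2x_3 + 11x_3^2 - 2x_3 + 5/3; remainder on division = x_2x_3^2 + 29/3x_2x_3 + 20x_2 + 11x_3^2 + 214/3x_3 - 155/3.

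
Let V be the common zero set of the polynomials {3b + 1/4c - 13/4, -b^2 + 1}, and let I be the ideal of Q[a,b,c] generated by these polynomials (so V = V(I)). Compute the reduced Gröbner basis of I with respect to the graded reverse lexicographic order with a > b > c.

G = {c^2 - 26c + 25, b + 1/12c - 13/12}

f_1 = 3b + 1/4c - 13/4, LT = b.
f_2 = -b^2 + 1, LT = b^2.

S(f_1,f_2): lcm = b^2. S = 1/12bc - 13/12b + 1.
  leading term bc: subtract (1/36c)·f_1 from 1/12bc - 13/12b + 1 → -1/144c^2 - 13/12b + 13/144c + 1
  leading term c^2: no divisor's leading term divides it; move -1/144c^2 to the remainder.
  leading term b: subtract (-13/36)·f_1 from -13/12b + 13/144c + 1 → 13/72c - 25/144
  leading term c: no divisor's leading term divides it; move 13/72c to the remainder.
  leading term 1: no divisor's leading term divides it; move -25/144 to the remainder.
  remainder -1/144c^2 + 13/72c - 25/144 ≠ 0; add g_3 = -1/144c^2 + 13/72c - 25/144 to the basis.

S(f_1,g_3): leading monomials are coprime, so the S-polynomial reduces to 0 (Buchberger's first criterion).
S(f_2,g_3): leading monomials are coprime, so the S-polynomial reduces to 0 (Buchberger's first criterion).
Every S-polynomial of the final basis reduces to 0, so we have a Gröbner basis.
Inter-reduce: drop elements whose leading term is divisible by another's, tail-reduce, and make monic.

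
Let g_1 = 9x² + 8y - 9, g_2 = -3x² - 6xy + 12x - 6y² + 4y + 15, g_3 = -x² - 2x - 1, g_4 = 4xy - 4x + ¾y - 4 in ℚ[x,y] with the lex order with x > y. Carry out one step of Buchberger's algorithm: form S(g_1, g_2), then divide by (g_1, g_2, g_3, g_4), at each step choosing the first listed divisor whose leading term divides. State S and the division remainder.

S(g_1, g_2) = -2xy + 4x - 2y² + 20/9y + 4; remainder on division = 2x - 2y² + 187/72y + 2.

lcm(LM(g_1), LM(g_2)) = x².
S = (lcm/LT(g_1))·g_1 − (lcm/LT(g_2))·g_2 = -2xy + 4x - 2y² + 20/9y + 4.
Reduce S modulo (g_1, g_2, g_3, g_4) in that order:
  leading term xy: subtract (-½)·g_4 from -2xy + 4x - 2y² + 20/9y + 4 → 2x - 2y² + 187/72y + 2
  leading term x: no divisor's leading term divides it; move 2x to the remainder.
  leading term y²: no divisor's leading term divides it; move -2y² to the remainder.
  leading term y: no divisor's leading term divides it; move 187/72y to the remainder.
  leading term 1: no divisor's leading term divides it; move 2 to the remainder.
The remainder 2x - 2y² + 187/72y + 2 is nonzero, so it would be added as the next basis element.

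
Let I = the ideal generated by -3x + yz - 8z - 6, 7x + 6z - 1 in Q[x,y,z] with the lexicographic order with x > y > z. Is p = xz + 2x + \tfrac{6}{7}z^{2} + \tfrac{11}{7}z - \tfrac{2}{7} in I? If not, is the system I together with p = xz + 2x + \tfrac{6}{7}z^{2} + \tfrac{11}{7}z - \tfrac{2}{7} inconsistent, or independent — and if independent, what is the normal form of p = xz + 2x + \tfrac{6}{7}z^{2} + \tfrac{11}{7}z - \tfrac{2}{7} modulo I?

xz + 2x + \tfrac{6}{7}z^{2} + \tfrac{11}{7}z - \tfrac{2}{7} lies in I (it reduces to 0).

First compute the reduced Gröbner basis of I by Buchberger's algorithm.
f_1 = -3x + yz - 8z - 6, LT = x.
f_2 = 7x + 6z - 1, LT = x.

S(f_1,f_2): lcm = x. S = -\tfrac{1}{3}yz + \tfrac{38}{21}z + \tfrac{15}{7}.
  leading term yz: no divisor's leading term divides it; move -\tfrac{1}{3}yz to the remainder.
  leading term z: no divisor's leading term divides it; move \tfrac{38}{21}z to the remainder.
  leading term 1: no divisor's leading term divides it; move \tfrac{15}{7} to the remainder.
  remainder -\tfrac{1}{3}yz + \tfrac{38}{21}z + \tfrac{15}{7} ≠ 0; add h_3 = -\tfrac{1}{3}yz + \tfrac{38}{21}z + \tfrac{15}{7} to the basis.

The other S-polynomials (S(f_1,h_3), S(f_2,h_3)) all reduce to 0 modulo the current basis, so we have a Gröbner basis.
Inter-reduce: drop elements whose leading term is divisible by another's, tail-reduce, and make monic.
Reduced Gröbner basis: {x + \tfrac{6}{7}z - \tfrac{1}{7}, yz - \tfrac{38}{7}z - \tfrac{45}{7}}.
Label its elements g_1 = x + \tfrac{6}{7}z - \tfrac{1}{7}, g_2 = yz - \tfrac{38}{7}z - \tfrac{45}{7}.

Reduce p = xz + 2x + \tfrac{6}{7}z^{2} + \tfrac{11}{7}z - \tfrac{2}{7} modulo G:
  leading term xz: subtract (z)·g_1 from xz + 2x + \tfrac{6}{7}z^{2} + \tfrac{11}{7}z - \tfrac{2}{7} → 2x + \tfrac{12}{7}z - \tfrac{2}{7}
  leading term x: subtract (2)·g_1 from 2x + \tfrac{12}{7}z - \tfrac{2}{7} → 0
  normal form = 0.
Since the normal form is 0, p ∈ I.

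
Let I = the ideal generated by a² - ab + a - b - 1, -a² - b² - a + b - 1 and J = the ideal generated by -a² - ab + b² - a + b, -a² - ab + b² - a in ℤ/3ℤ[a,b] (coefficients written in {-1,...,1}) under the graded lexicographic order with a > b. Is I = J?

For a fixed monomial order, each ideal has a unique reduced Gröbner basis; comparing bases decides equality.
Buchberger on the first generating set:
f_1 = a² - ab + a - b - 1, LT = a².
f_2 = -a² - b² - a + b - 1, LT = a².

S(f_1,f_2): lcm = a². S = -ab - b² + 1.
  leading term ab: no divisor's leading term divides it; move -ab to the remainder.
  leading term b²: no divisor's leading term divides it; move -b² to the remainder.
  leading term 1: no divisor's leading term divides it; move 1 to the remainder.
  remainder -ab - b² + 1 ≠ 0; add g_3 = -ab - b² + 1 to the basis.

S(f_1,g_3): lcm = a²b. S = ab² + ab - b² + a - b.
  leading term ab²: subtract (-b)·g_3 from ab² + ab - b² + a - b → -b³ + ab - b² + a
  leading term b³: no divisor's leading term divides it; move -b³ to the remainder.
  leading term ab: subtract (-1)·g_3 from ab - b² + a → b² + a + 1
  leading term b²: no divisor's leading term divides it; move b² to the remainder.
  leading term a: no divisor's leading term divides it; move a to the remainder.
  leading term 1: no divisor's leading term divides it; move 1 to the remainder.
  remainder -b³ + b² + a + 1 ≠ 0; add g_4 = -b³ + b² + a + 1 to the basis.

The other S-polynomials (S(f_2,g_3), S(f_1,g_4), S(f_2,g_4), S(g_3,g_4)) all reduce to 0 modulo the current basis, so we have a Gröbner basis.
Inter-reduce: drop elements whose leading term is divisible by another's, tail-reduce, and make monic.
Reduced Gröbner basis: {b³ - b² - a - 1, a² + b² + a - b + 1, ab + b² - 1}.

Buchberger on the second generating set:
h_1 = -a² - ab + b² - a + b, LT = a².
h_2 = -a² - ab + b² - a, LT = a².

S(h_1,h_2): lcm = a². S = -b.
  leading term b: no divisor's leading term divides it; move -b to the remainder.
  remainder -b ≠ 0; add k_3 = -b to the basis.

The other S-polynomials (S(h_1,k_3), S(h_2,k_3)) all reduce to 0 modulo the current basis, so we have a Gröbner basis.
Inter-reduce: drop elements whose leading term is divisible by another's, tail-reduce, and make monic.
Reduced Gröbner basis: {a² + a, b}.

These differ, so the ideals are not equal.

No, the ideals differ.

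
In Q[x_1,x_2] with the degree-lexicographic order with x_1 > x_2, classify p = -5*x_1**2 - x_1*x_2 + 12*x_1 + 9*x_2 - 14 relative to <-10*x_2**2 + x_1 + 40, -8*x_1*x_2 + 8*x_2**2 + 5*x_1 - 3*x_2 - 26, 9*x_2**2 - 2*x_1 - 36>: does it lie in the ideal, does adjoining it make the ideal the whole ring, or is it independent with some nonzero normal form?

Adjoining -5*x_1**2 - x_1*x_2 + 12*x_1 + 9*x_2 - 14 makes the ideal the whole ring: the system is inconsistent.

First compute the reduced Gröbner basis of I by Buchberger's algorithm.
f_1 = -10*x_2**2 + x_1 + 40, LT = x_2**2.
f_2 = -8*x_1*x_2 + 8*x_2**2 + 5*x_1 - 3*x_2 - 26, LT = x_1*x_2.
f_3 = 9*x_2**2 - 2*x_1 - 36, LT = x_2**2.

S(f_1,f_2): lcm = x_1*x_2**2. S = x_2**3 - 1/10*x_1**2 + 5/8*x_1*x_2 - 3/8*x_2**2 - 4*x_1 - 13/4*x_2.
  leading term x_2**3: subtract (-1/10*x_2)·f_1 from x_2**3 - 1/10*x_1**2 + 5/8*x_1*x_2 - 3/8*x_2**2 - 4*x_1 - 13/4*x_2 → -1/10*x_1**2 + 29/40*x_1*x_2 - 3/8*x_2**2 - 4*x_1 + 3/4*x_2
  leading term x_1**2: no divisor's leading term divides it; move -1/10*x_1**2 to the remainder.
  leading term x_1*x_2: subtract (-29/320)·f_2 from 29/40*x_1*x_2 - 3/8*x_2**2 - 4*x_1 + 3/4*x_2 → 7/20*x_2**2 - 227/64*x_1 + 153/320*x_2 - 377/160
  leading term x_2**2: subtract (-7/200)·f_1 from 7/20*x_2**2 - 227/64*x_1 + 153/320*x_2 - 377/160 → -5619/1600*x_1 + 153/320*x_2 - 153/160
  leading term x_1: no divisor's leading term divides it; move -5619/1600*x_1 to the remainder.
  leading term x_2: no divisor's leading term divides it; move 153/320*x_2 to the remainder.
  leading term 1: no divisor's leading term divides it; move -153/160 to the remainder.
  remainder -1/10*x_1**2 - 5619/1600*x_1 + 153/320*x_2 - 153/160 ≠ 0; add h_4 = -1/10*x_1**2 - 5619/1600*x_1 + 153/320*x_2 - 153/160 to the basis.

S(f_1,f_3): lcm = x_2**2. S = 11/90*x_1.
  leading term x_1: no divisor's leading term divides it; move 11/90*x_1 to the remainder.
  remainder 11/90*x_1 ≠ 0; add h_5 = 11/90*x_1 to the basis.

S(f_2,f_3): lcm = x_1*x_2**2. S = -x_2**3 + 2/9*x_1**2 - 5/8*x_1*x_2 + 3/8*x_2**2 + 4*x_1 + 13/4*x_2.
  leading term x_2**3: subtract (1/10*x_2)·f_1 from -x_2**3 + 2/9*x_1**2 - 5/8*x_1*x_2 + 3/8*x_2**2 + 4*x_1 + 13/4*x_2 → 2/9*x_1**2 - 29/40*x_1*x_2 + 3/8*x_2**2 + 4*x_1 - 3/4*x_2
  leading term x_1**2: subtract (-20/9)·h_4 from 2/9*x_1**2 - 29/40*x_1*x_2 + 3/8*x_2**2 + 4*x_1 - 3/4*x_2 → -29/40*x_1*x_2 + 3/8*x_2**2 - 913/240*x_1 + 5/16*x_2 - 17/8
  leading term x_1*x_2: subtract (29/320)·f_2 from -29/40*x_1*x_2 + 3/8*x_2**2 - 913/240*x_1 + 5/16*x_2 - 17/8 → -7/20*x_2**2 - 4087/960*x_1 + 187/320*x_2 + 37/160
  leading term x_2**2: subtract (7/200)·f_1 from -7/20*x_2**2 - 4087/960*x_1 + 187/320*x_2 + 37/160 → -20603/4800*x_1 + 187/320*x_2 - 187/160
  leading term x_1: subtract (-5619/160)·h_5 from -20603/4800*x_1 + 187/320*x_2 - 187/160 → 187/320*x_2 - 187/160
  leading term x_2: no divisor's leading term divides it; move 187/320*x_2 to the remainder.
  leading term 1: no divisor's leading term divides it; move -187/160 to the remainder.
  remainder 187/320*x_2 - 187/160 ≠ 0; add h_6 = 187/320*x_2 - 187/160 to the basis.

The other S-polynomials (S(f_1,h_4), S(f_2,h_4), S(f_3,h_4), S(f_1,h_5), S(f_2,h_5), S(f_3,h_5), S(h_4,h_5), S(f_1,h_6), S(f_2,h_6), S(f_3,h_6), S(h_4,h_6), S(h_5,h_6)) all reduce to 0 modulo the current basis, so we have a Gröbner basis.
Inter-reduce: drop elements whose leading term is divisible by another's, tail-reduce, and make monic.
Reduced Gröbner basis: {x_1, x_2 - 2}.
Label its elements g_1 = x_1, g_2 = x_2 - 2.

Reduce p = -5*x_1**2 - x_1*x_2 + 12*x_1 + 9*x_2 - 14 modulo G:
  leading term x_1**2: subtract (-5*x_1)·g_1 from -5*x_1**2 - x_1*x_2 + 12*x_1 + 9*x_2 - 14 → -x_1*x_2 + 12*x_1 + 9*x_2 - 14
  leading term x_1*x_2: subtract (-x_2)·g_1 from -x_1*x_2 + 12*x_1 + 9*x_2 - 14 → 12*x_1 + 9*x_2 - 14
  leading term x_1: subtract (12)·g_1 from 12*x_1 + 9*x_2 - 14 → 9*x_2 - 14
  leading term x_2: subtract (9)·g_2 from 9*x_2 - 14 → 4
  leading term 1: no divisor's leading term divides it; move 4 to the remainder.
  normal form = 4.
The normal form is nonzero, so p ∉ I. Since p minus its normal form lies in I, I + (p) = I + (r) where r = 4; decide whether this ideal is the whole ring.
Here r = 4 is a nonzero constant, hence a unit: 1 ∈ I + (p), the Gröbner basis of I + (p) is {1}, and the enlarged system has no common solution — adjoining p is inconsistent.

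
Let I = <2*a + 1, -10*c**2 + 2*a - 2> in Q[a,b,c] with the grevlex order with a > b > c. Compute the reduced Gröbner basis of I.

f_1 = 2*a + 1, LT = a.
f_2 = -10*c**2 + 2*a - 2, LT = c**2.

The S-polynomials (S(f_1,f_2)) all reduce to 0 modulo the current basis, so we have a Gröbner basis.

G = {c**2 + 3/10, a + 1/2}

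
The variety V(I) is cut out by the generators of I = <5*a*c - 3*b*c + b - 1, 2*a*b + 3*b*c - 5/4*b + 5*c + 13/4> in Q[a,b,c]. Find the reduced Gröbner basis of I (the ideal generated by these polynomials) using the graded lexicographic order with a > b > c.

The reduced Gröbner basis is the canonical form of the ideal for this ordering.

f_1 = 5*a*c - 3*b*c + b - 1, LT = a*c.
f_2 = 2*a*b + 3*b*c - 5/4*b + 5*c + 13/4, LT = a*b.

S(f_1,f_2): lcm = a*b*c. S = -3/5*b**2*c - 3/2*b*c**2 + 1/5*b**2 + 5/8*b*c - 5/2*c**2 - 1/5*b - 13/8*c.
  reduce S modulo (f_1, f_2):
  remainder -3/5*b**2*c - 3/2*b*c**2 + 1/5*b**2 + 5/8*b*c - 5/2*c**2 - 1/5*b - 13/8*c ≠ 0; add g_3 = -3/5*b**2*c - 3/2*b*c**2 + 1/5*b**2 + 5/8*b*c - 5/2*c**2 - 1/5*b - 13/8*c to the basis.

The other S-polynomials (S(f_1,g_3), S(f_2,g_3)) all reduce to 0 modulo the current basis, so we have a Gröbner basis.

G = {b**2*c + 5/2*b*c**2 - 1/3*b**2 - 25/24*b*c + 25/6*c**2 + 1/3*b + 65/24*c, a*b + 3/2*b*c - 5/8*b + 5/2*c + 13/8, a*c - 3/5*b*c + 1/5*b - 1/5}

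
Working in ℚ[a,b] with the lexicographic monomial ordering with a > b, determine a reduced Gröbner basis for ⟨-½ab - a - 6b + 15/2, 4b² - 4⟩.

f_1 = -½ab - a - 6b + 15/2, LT = ab.
f_2 = 4b² - 4, LT = b².

S(f_1,f_2): lcm = ab². S = 2ab + a + 12b² - 15b.
  leading term ab: subtract (-4)·f_1 from 2ab + a + 12b² - 15b → -3a + 12b² - 39b + 30
  leading term a: no divisor's leading term divides it; move -3a to the remainder.
  leading term b²: subtract (3)·f_2 from 12b² - 39b + 30 → -39b + 42
  leading term b: no divisor's leading term divides it; move -39b to the remainder.
  leading term 1: no divisor's leading term divides it; move 42 to the remainder.
  remainder -3a - 39b + 42 ≠ 0; add g_3 = -3a - 39b + 42 to the basis.

The other S-polynomials (S(f_1,g_3), S(f_2,g_3)) all reduce to 0 modulo the current basis, so we have a Gröbner basis.
Inter-reduce: drop elements whose leading term is divisible by another's, tail-reduce, and make monic.

G = {a + 13b - 14, b² - 1}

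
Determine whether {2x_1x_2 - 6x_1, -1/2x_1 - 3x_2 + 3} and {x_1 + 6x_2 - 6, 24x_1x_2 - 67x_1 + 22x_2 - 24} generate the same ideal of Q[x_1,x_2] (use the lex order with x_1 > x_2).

Two ideals are equal iff their reduced Gröbner bases coincide (the reduced basis is unique for a fixed ordering).
Buchberger on the first generating set:
f_1 = 2x_1x_2 - 6x_1, LT = x_1x_2.
f_2 = -1/2x_1 - 3x_2 + 3, LT = x_1.

S(f_1,f_2): lcm = x_1x_2. S = -3x_1 - 6x_2^2 + 6x_2.
  leading term x_1: subtract (6)·f_2 from -3x_1 - 6x_2^2 + 6x_2 → -6x_2^2 + 24x_2 - 18
  leading term x_2^2: no divisor's leading term divides it; move -6x_2^2 to the remainder.
  leading term x_2: no divisor's leading term divides it; move 24x_2 to the remainder.
  leading term 1: no divisor's leading term divides it; move -18 to the remainder.
  remainder -6x_2^2 + 24x_2 - 18 ≠ 0; add g_3 = -6x_2^2 + 24x_2 - 18 to the basis.

The other S-polynomials (S(f_1,g_3), S(f_2,g_3)) all reduce to 0 modulo the current basis, so we have a Gröbner basis.
Inter-reduce: drop elements whose leading term is divisible by another's, tail-reduce, and make monic.
Reduced Gröbner basis: {x_1 + 6x_2 - 6, x_2^2 - 4x_2 + 3}.

Buchberger on the second generating set:
h_1 = x_1 + 6x_2 - 6, LT = x_1.
h_2 = 24x_1x_2 - 67x_1 + 22x_2 - 24, LT = x_1x_2.

S(h_1,h_2): lcm = x_1x_2. S = 67/24x_1 + 6x_2^2 - 83/12x_2 + 1.
  leading term x_1: subtract (67/24)·h_1 from 67/24x_1 + 6x_2^2 - 83/12x_2 + 1 → 6x_2^2 - 71/3x_2 + 71/4
  leading term x_2^2: no divisor's leading term divides it; move 6x_2^2 to the remainder.
  leading term x_2: no divisor's leading term divides it; move -71/3x_2 to the remainder.
  leading term 1: no divisor's leading term divides it; move 71/4 to the remainder.
  remainder 6x_2^2 - 71/3x_2 + 71/4 ≠ 0; add k_3 = 6x_2^2 - 71/3x_2 + 71/4 to the basis.

The other S-polynomials (S(h_1,k_3), S(h_2,k_3)) all reduce to 0 modulo the current basis, so we have a Gröbner basis.
Inter-reduce: drop elements whose leading term is divisible by another's, tail-reduce, and make monic.
Reduced Gröbner basis: {x_1 + 6x_2 - 6, x_2^2 - 71/18x_2 + 71/24}.

These differ, so the ideals are not equal.

No, the ideals differ.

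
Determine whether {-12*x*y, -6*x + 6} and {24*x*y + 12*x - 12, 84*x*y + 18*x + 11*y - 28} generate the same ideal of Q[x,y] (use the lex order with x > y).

For a fixed monomial order, each ideal has a unique reduced Gröbner basis; comparing bases decides equality.
Buchberger on the first generating set:
f_1 = -12*x*y, LT = x*y.
f_2 = -6*x + 6, LT = x.

S(f_1,f_2): lcm = x*y. S = y.
  reduce S modulo (f_1, f_2):
  remainder y ≠ 0; add g_3 = y to the basis.

The other S-polynomials (S(f_1,g_3), S(f_2,g_3)) all reduce to 0 modulo the current basis, so we have a Gröbner basis.
Inter-reduce: drop elements whose leading term is divisible by another's, tail-reduce, and make monic.
Reduced Gröbner basis: {x - 1, y}.

Buchberger on the second generating set:
h_1 = 24*x*y + 12*x - 12, LT = x*y.
h_2 = 84*x*y + 18*x + 11*y - 28, LT = x*y.

S(h_1,h_2): lcm = x*y. S = 2/7*x - 11/84*y - 1/6.
  reduce S modulo (h_1, h_2):
  remainder 2/7*x - 11/84*y - 1/6 ≠ 0; add k_3 = 2/7*x - 11/84*y - 1/6 to the basis.

S(h_1,k_3): lcm = x*y. S = 1/2*x + 11/24*y**2 + 7/12*y - 1/2.
  reduce S modulo (h_1, h_2, k_3):
  remainder 11/24*y**2 + 13/16*y - 5/24 ≠ 0; add k_4 = 11/24*y**2 + 13/16*y - 5/24 to the basis.

The other S-polynomials (S(h_2,k_3), S(h_1,k_4), S(h_2,k_4), S(k_3,k_4)) all reduce to 0 modulo the current basis, so we have a Gröbner basis.
Inter-reduce: drop elements whose leading term is divisible by another's, tail-reduce, and make monic.
Reduced Gröbner basis: {x - 11/24*y - 7/12, y**2 + 39/22*y - 5/11}.

These differ, so the ideals are not equal.
The choice of monomial ordering does not affect the verdict — as long as both bases are computed under the same ordering, their equality decides ideal equality.

No, the ideals differ.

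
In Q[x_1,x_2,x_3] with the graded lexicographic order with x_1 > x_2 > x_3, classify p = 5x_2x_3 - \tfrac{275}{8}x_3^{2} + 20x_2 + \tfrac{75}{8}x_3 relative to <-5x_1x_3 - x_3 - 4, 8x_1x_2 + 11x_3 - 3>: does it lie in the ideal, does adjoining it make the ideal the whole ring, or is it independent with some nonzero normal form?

First compute the reduced Gröbner basis of I by Buchberger's algorithm.
f_1 = -5x_1x_3 - x_3 - 4, LT = x_1x_3.
f_2 = 8x_1x_2 + 11x_3 - 3, LT = x_1x_2.

S(f_1,f_2): lcm = x_1x_2x_3. S = \tfrac{1}{5}x_2x_3 - \tfrac{11}{8}x_3^{2} + \tfrac{4}{5}x_2 + \tfrac{3}{8}x_3.
  leading term x_2x_3: no divisor's leading term divides it; move \tfrac{1}{5}x_2x_3 to the remainder.
  leading term x_3^{2}: no divisor's leading term divides it; move -\tfrac{11}{8}x_3^{2} to the remainder.
  leading term x_2: no divisor's leading term divides it; move \tfrac{4}{5}x_2 to the remainder.
  leading term x_3: no divisor's leading term divides it; move \tfrac{3}{8}x_3 to the remainder.
  remainder \tfrac{1}{5}x_2x_3 - \tfrac{11}{8}x_3^{2} + \tfrac{4}{5}x_2 + \tfrac{3}{8}x_3 ≠ 0; add h_3 = \tfrac{1}{5}x_2x_3 - \tfrac{11}{8}x_3^{2} + \tfrac{4}{5}x_2 + \tfrac{3}{8}x_3 to the basis.

S(f_1,h_3): lcm = x_1x_2x_3. S = \tfrac{55}{8}x_1x_3^{2} - 4x_1x_2 - \tfrac{15}{8}x_1x_3 + \tfrac{1}{5}x_2x_3 + \tfrac{4}{5}x_2.
  leading term x_1x_3^{2}: subtract (-\tfrac{11}{8}x_3)·f_1 from \tfrac{55}{8}x_1x_3^{2} - 4x_1x_2 - \tfrac{15}{8}x_1x_3 + \tfrac{1}{5}x_2x_3 + \tfrac{4}{5}x_2 → -4x_1x_2 - \tfrac{15}{8}x_1x_3 + \tfrac{1}{5}x_2x_3 - \tfrac{11}{8}x_3^{2} + \tfrac{4}{5}x_2 - \tfrac{11}{2}x_3
  leading term x_1x_2: subtract (-\tfrac{1}{2})·f_2 from -4x_1x_2 - \tfrac{15}{8}x_1x_3 + \tfrac{1}{5}x_2x_3 - \tfrac{11}{8}x_3^{2} + \tfrac{4}{5}x_2 - \tfrac{11}{2}x_3 → -\tfrac{15}{8}x_1x_3 + \tfrac{1}{5}x_2x_3 - \tfrac{11}{8}x_3^{2} + \tfrac{4}{5}x_2 - \tfrac{3}{2}
  leading term x_1x_3: subtract (\tfrac{3}{8})·f_1 from -\tfrac{15}{8}x_1x_3 + \tfrac{1}{5}x_2x_3 - \tfrac{11}{8}x_3^{2} + \tfrac{4}{5}x_2 - \tfrac{3}{2} → \tfrac{1}{5}x_2x_3 - \tfrac{11}{8}x_3^{2} + \tfrac{4}{5}x_2 + \tfrac{3}{8}x_3
  leading term x_2x_3: subtract (1)·h_3 from \tfrac{1}{5}x_2x_3 - \tfrac{11}{8}x_3^{2} + \tfrac{4}{5}x_2 + \tfrac{3}{8}x_3 → 0
  remainder 0.

S(f_2,h_3): lcm = x_1x_2x_3. S = \tfrac{55}{8}x_1x_3^{2} - 4x_1x_2 - \tfrac{15}{8}x_1x_3 + \tfrac{11}{8}x_3^{2} - \tfrac{3}{8}x_3.
  leading term x_1x_3^{2}: subtract (-\tfrac{11}{8}x_3)·f_1 from \tfrac{55}{8}x_1x_3^{2} - 4x_1x_2 - \tfrac{15}{8}x_1x_3 + \tfrac{11}{8}x_3^{2} - \tfrac{3}{8}x_3 → -4x_1x_2 - \tfrac{15}{8}x_1x_3 - \tfrac{47}{8}x_3
  leading term x_1x_2: subtract (-\tfrac{1}{2})·f_2 from -4x_1x_2 - \tfrac{15}{8}x_1x_3 - \tfrac{47}{8}x_3 → -\tfrac{15}{8}x_1x_3 - \tfrac{3}{8}x_3 - \tfrac{3}{2}
  leading term x_1x_3: subtract (\tfrac{3}{8})·f_1 from -\tfrac{15}{8}x_1x_3 - \tfrac{3}{8}x_3 - \tfrac{3}{2} → 0
  remainder 0.

Every S-polynomial of the final basis reduces to 0, so we have a Gröbner basis.
Inter-reduce: drop elements whose leading term is divisible by another's, tail-reduce, and make monic.
Reduced Gröbner basis: {x_1x_2 + \tfrac{11}{8}x_3 - \tfrac{3}{8}, x_1x_3 + \tfrac{1}{5}x_3 + \tfrac{4}{5}, x_2x_3 - \tfrac{55}{8}x_3^{2} + 4x_2 + \tfrac{15}{8}x_3}.
Label its elements g_1 = x_1x_2 + \tfrac{11}{8}x_3 - \tfrac{3}{8}, g_2 = x_1x_3 + \tfrac{1}{5}x_3 + \tfrac{4}{5}, g_3 = x_2x_3 - \tfrac{55}{8}x_3^{2} + 4x_2 + \tfrac{15}{8}x_3.

Reduce p = 5x_2x_3 - \tfrac{275}{8}x_3^{2} + 20x_2 + \tfrac{75}{8}x_3 modulo G:
  leading term x_2x_3: subtract (5)·g_3 from 5x_2x_3 - \tfrac{275}{8}x_3^{2} + 20x_2 + \tfrac{75}{8}x_3 → 0
  normal form = 0.
Since the normal form is 0, p ∈ I.

Ideal membership is decidable via reduction modulo a Gröbner basis.

5x_2x_3 - \tfrac{275}{8}x_3^{2} + 20x_2 + \tfrac{75}{8}x_3 lies in I (it reduces to 0).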